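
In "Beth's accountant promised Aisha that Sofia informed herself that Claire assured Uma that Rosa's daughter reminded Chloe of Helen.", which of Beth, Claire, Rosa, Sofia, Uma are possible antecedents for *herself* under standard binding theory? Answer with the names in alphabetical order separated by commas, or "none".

Sofia

*herself* is a reflexive; Principle A requires it to be bound within its binding domain — the clause headed by 'informed'.
— Beth: possessor inside the subject DP of the matrix clause; does not c-command the reflexive — cannot bind it (Principle A).
— Claire: subject of the clause headed by 'assured'; does not c-command the reflexive — cannot bind it (Principle A).
— Rosa: possessor inside the subject DP of the clause headed by 'reminded'; does not c-command the reflexive — cannot bind it (Principle A).
— Sofia: subject of the clause headed by 'informed'; c-commands the reflexive within its binding domain — allowed (Principle A).
— Uma: object of the clause headed by 'assured'; does not c-command the reflexive — cannot bind it (Principle A).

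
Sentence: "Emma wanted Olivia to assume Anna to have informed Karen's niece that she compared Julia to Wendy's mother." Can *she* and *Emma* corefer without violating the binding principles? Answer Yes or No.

Yes

*Emma* is an R-expression; Principle C requires it to be free (not bound by any c-commanding expression).
— she: subject of the clause headed by 'compared'; the pronoun does not c-command the R-expression — coreference allowed.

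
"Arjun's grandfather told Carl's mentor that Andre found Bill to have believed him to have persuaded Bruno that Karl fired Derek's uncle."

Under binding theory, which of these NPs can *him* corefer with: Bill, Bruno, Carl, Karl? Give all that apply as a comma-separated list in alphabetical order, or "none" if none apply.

Carl

*him* is a pronoun; Principle B requires it to be free in its binding domain — the clause headed by 'believed'.
— Bill: subject of the clause headed by 'believed'; c-commands the pronoun within its binding domain — blocked (Principle B).
— Bruno: object of the clause headed by 'persuaded'; is c-commanded by the pronoun; coreference would bind this R-expression — blocked (Principle C).
— Carl: possessor inside the object DP of the matrix clause; does not c-command the pronoun — Principle B does not apply; allowed.
— Karl: subject of the clause headed by 'fired'; is c-commanded by the pronoun; coreference would bind this R-expression — blocked (Principle C).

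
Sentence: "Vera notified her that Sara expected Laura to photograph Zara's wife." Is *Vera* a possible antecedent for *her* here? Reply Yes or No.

No

*her* is a pronoun; Principle B requires it to be free in its binding domain — the matrix clause.
— Vera: subject of the matrix clause; c-commands the pronoun within its binding domain — blocked (Principle B).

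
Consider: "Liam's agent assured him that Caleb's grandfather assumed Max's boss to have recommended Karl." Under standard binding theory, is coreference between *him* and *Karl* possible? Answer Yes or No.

No

*Karl* is an R-expression; Principle C requires it to be free (not bound by any c-commanding expression).
— him: object of the matrix clause; the pronoun c-commands the R-expression — coreference blocked (Principle C).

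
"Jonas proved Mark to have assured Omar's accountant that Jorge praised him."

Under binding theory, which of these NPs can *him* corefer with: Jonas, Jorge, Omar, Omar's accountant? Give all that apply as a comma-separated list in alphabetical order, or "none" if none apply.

Jonas, Omar, Omar's accountant

*him* is a pronoun; Principle B requires it to be free in its binding domain — the clause headed by 'praised'.
— Jonas: subject of the matrix clause; c-commands the pronoun but lies outside its binding domain — allowed.
— Jorge: subject of the clause headed by 'praised'; c-commands the pronoun within its binding domain — blocked (Principle B).
— Omar: possessor inside the object DP of the clause headed by 'assured'; does not c-command the pronoun — Principle B does not apply; allowed.
— Omar's accountant: object of the clause headed by 'assured'; c-commands the pronoun but lies outside its binding domain — allowed.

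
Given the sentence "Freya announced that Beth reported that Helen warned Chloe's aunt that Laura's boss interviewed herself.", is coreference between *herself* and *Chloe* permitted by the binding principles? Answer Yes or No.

No

*herself* is a reflexive; Principle A requires it to be bound within its binding domain — the clause headed by 'interviewed'.
— Chloe: possessor inside the object DP of the clause headed by 'warned'; does not c-command the reflexive — cannot bind it (Principle A).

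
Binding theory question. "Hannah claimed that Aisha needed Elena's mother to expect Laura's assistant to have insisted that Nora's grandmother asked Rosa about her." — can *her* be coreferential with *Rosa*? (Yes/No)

*her* is a pronoun; Principle B requires it to be free in its binding domain — the clause headed by 'asked'.
— Rosa: object of the clause headed by 'asked'; c-commands the pronoun within its binding domain — blocked (Principle B).

No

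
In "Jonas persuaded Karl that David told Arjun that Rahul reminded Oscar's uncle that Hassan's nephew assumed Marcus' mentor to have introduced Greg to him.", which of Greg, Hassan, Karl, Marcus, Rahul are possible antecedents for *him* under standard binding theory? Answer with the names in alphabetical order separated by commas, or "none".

Hassan, Karl, Marcus, Rahul

*him* is a pronoun; Principle B requires it to be free in its binding domain — the clause headed by 'introduced'.
— Greg: object of the clause headed by 'introduced'; c-commands the pronoun within its binding domain — blocked (Principle B).
— Hassan: possessor inside the subject DP of the clause headed by 'assumed'; does not c-command the pronoun — Principle B does not apply; allowed.
— Karl: object of the matrix clause; c-commands the pronoun but lies outside its binding domain — allowed.
— Marcus: possessor inside the subject DP of the clause headed by 'introduced'; does not c-command the pronoun — Principle B does not apply; allowed.
— Rahul: subject of the clause headed by 'reminded'; c-commands the pronoun but lies outside its binding domain — allowed.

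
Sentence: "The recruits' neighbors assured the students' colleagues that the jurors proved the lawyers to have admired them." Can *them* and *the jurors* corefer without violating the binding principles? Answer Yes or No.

Yes

*the jurors* is an R-expression; Principle C requires it to be free (not bound by any c-commanding expression).
— them: object of the clause headed by 'admired'; the pronoun does not c-command the R-expression — coreference allowed.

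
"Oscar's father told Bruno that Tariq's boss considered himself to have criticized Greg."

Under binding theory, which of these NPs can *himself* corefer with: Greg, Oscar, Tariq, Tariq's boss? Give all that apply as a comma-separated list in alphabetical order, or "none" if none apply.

*himself* is a reflexive; Principle A requires it to be bound within its binding domain — the clause headed by 'considered'.
— Greg: object of the clause headed by 'criticized'; does not c-command the reflexive — cannot bind it (Principle A).
— Oscar: possessor inside the subject DP of the matrix clause; does not c-command the reflexive — cannot bind it (Principle A).
— Tariq: possessor inside the subject DP of the clause headed by 'considered'; does not c-command the reflexive — cannot bind it (Principle A).
— Tariq's boss: subject of the clause headed by 'considered'; c-commands the reflexive within its binding domain — allowed (Principle A).

Tariq's boss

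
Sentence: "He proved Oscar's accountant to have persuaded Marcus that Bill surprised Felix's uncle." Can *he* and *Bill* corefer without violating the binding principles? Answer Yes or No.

No

*Bill* is an R-expression; Principle C requires it to be free (not bound by any c-commanding expression).
— he: subject of the matrix clause; the pronoun c-commands the R-expression — coreference blocked (Principle C).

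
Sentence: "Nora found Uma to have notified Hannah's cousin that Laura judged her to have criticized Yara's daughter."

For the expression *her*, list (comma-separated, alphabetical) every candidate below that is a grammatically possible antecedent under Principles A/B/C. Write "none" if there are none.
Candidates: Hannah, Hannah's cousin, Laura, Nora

Hannah, Hannah's cousin, Nora

*her* is a pronoun; Principle B requires it to be free in its binding domain — the clause headed by 'judged'.
— Hannah: possessor inside the object DP of the clause headed by 'notified'; does not c-command the pronoun — Principle B does not apply; allowed.
— Hannah's cousin: object of the clause headed by 'notified'; c-commands the pronoun but lies outside its binding domain — allowed.
— Laura: subject of the clause headed by 'judged'; c-commands the pronoun within its binding domain — blocked (Principle B).
— Nora: subject of the matrix clause; c-commands the pronoun but lies outside its binding domain — allowed.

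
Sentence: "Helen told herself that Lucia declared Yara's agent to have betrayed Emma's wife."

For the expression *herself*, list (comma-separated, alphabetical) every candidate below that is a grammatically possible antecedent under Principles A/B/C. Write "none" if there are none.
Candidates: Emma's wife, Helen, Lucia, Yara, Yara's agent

Helen

*herself* is a reflexive; Principle A requires it to be bound within its binding domain — the matrix clause.
— Emma's wife: object of the clause headed by 'betrayed'; does not c-command the reflexive — cannot bind it (Principle A).
— Helen: subject of the matrix clause; c-commands the reflexive within its binding domain — allowed (Principle A).
— Lucia: subject of the clause headed by 'declared'; does not c-command the reflexive — cannot bind it (Principle A).
— Yara: possessor inside the subject DP of the clause headed by 'betrayed'; does not c-command the reflexive — cannot bind it (Principle A).
— Yara's agent: subject of the clause headed by 'betrayed'; does not c-command the reflexive — cannot bind it (Principle A).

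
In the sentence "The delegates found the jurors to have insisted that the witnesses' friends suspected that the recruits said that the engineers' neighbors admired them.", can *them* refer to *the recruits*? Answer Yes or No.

Yes

*them* is a pronoun; Principle B requires it to be free in its binding domain — the clause headed by 'admired'.
— the recruits: subject of the clause headed by 'said'; c-commands the pronoun but lies outside its binding domain — allowed.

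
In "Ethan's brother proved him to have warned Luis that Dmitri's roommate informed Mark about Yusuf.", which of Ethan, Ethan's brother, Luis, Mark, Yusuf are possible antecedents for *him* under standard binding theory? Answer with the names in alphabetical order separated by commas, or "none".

Ethan

*him* is a pronoun; Principle B requires it to be free in its binding domain — the matrix clause.
— Ethan: possessor inside the subject DP of the matrix clause; does not c-command the pronoun — Principle B does not apply; allowed.
— Ethan's brother: subject of the matrix clause; c-commands the pronoun within its binding domain — blocked (Principle B).
— Luis: object of the clause headed by 'warned'; is c-commanded by the pronoun; coreference would bind this R-expression — blocked (Principle C).
— Mark: object of the clause headed by 'informed'; is c-commanded by the pronoun; coreference would bind this R-expression — blocked (Principle C).
— Yusuf: second object of the clause headed by 'informed'; is c-commanded by the pronoun; coreference would bind this R-expression — blocked (Principle C).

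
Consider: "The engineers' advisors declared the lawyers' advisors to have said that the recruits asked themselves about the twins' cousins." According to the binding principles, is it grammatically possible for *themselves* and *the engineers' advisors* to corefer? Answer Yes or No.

*themselves* is a reflexive; Principle A requires it to be bound within its binding domain — the clause headed by 'asked'.
— the engineers' advisors: subject of the matrix clause; c-commands the reflexive but lies outside its binding domain — cannot bind it (Principle A).

No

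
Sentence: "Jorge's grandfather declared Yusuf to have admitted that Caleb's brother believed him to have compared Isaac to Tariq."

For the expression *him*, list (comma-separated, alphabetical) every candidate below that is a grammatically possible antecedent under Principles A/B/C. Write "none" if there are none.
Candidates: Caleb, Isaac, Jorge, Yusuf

*him* is a pronoun; Principle B requires it to be free in its binding domain — the clause headed by 'believed'.
— Caleb: possessor inside the subject DP of the clause headed by 'believed'; does not c-command the pronoun — Principle B does not apply; allowed.
— Isaac: object of the clause headed by 'compared'; is c-commanded by the pronoun; coreference would bind this R-expression — blocked (Principle C).
— Jorge: possessor inside the subject DP of the matrix clause; does not c-command the pronoun — Principle B does not apply; allowed.
— Yusuf: subject of the clause headed by 'admitted'; c-commands the pronoun but lies outside its binding domain — allowed.

Caleb, Jorge, Yusuf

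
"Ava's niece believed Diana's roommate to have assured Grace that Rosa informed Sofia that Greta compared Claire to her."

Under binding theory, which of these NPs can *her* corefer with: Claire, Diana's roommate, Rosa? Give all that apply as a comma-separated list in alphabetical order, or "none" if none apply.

Diana's roommate, Rosa

*her* is a pronoun; Principle B requires it to be free in its binding domain — the clause headed by 'compared'.
— Claire: object of the clause headed by 'compared'; c-commands the pronoun within its binding domain — blocked (Principle B).
— Diana's roommate: subject of the clause headed by 'assured'; c-commands the pronoun but lies outside its binding domain — allowed.
— Rosa: subject of the clause headed by 'informed'; c-commands the pronoun but lies outside its binding domain — allowed.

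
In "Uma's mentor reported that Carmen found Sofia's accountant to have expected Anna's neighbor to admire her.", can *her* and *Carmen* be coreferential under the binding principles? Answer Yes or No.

*Carmen* is an R-expression; Principle C requires it to be free (not bound by any c-commanding expression).
— her: object of the clause headed by 'admire'; the pronoun does not c-command the R-expression — coreference allowed.

Yes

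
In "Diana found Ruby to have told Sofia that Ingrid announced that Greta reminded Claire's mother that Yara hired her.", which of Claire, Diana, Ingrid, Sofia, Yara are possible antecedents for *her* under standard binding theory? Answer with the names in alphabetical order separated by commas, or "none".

*her* is a pronoun; Principle B requires it to be free in its binding domain — the clause headed by 'hired'.
— Claire: possessor inside the object DP of the clause headed by 'reminded'; does not c-command the pronoun — Principle B does not apply; allowed.
— Diana: subject of the matrix clause; c-commands the pronoun but lies outside its binding domain — allowed.
— Ingrid: subject of the clause headed by 'announced'; c-commands the pronoun but lies outside its binding domain — allowed.
— Sofia: object of the clause headed by 'told'; c-commands the pronoun but lies outside its binding domain — allowed.
— Yara: subject of the clause headed by 'hired'; c-commands the pronoun within its binding domain — blocked (Principle B).

Claire, Diana, Ingrid, Sofia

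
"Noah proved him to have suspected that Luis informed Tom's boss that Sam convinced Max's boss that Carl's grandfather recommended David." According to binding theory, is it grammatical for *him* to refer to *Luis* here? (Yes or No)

No

*Luis* is an R-expression; Principle C requires it to be free (not bound by any c-commanding expression).
— him: subject of the clause headed by 'suspected'; the pronoun c-commands the R-expression — coreference blocked (Principle C).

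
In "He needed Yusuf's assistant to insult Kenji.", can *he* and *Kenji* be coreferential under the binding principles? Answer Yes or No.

No

*Kenji* is an R-expression; Principle C requires it to be free (not bound by any c-commanding expression).
— he: subject of the matrix clause; the pronoun c-commands the R-expression — coreference blocked (Principle C).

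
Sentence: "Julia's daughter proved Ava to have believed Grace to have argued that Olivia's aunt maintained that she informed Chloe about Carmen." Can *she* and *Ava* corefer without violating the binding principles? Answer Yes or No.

*Ava* is an R-expression; Principle C requires it to be free (not bound by any c-commanding expression).
— she: subject of the clause headed by 'informed'; the pronoun does not c-command the R-expression — coreference allowed.

Yes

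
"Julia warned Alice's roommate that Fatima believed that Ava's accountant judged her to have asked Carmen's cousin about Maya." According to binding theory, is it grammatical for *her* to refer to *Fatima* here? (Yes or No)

*Fatima* is an R-expression; Principle C requires it to be free (not bound by any c-commanding expression).
— her: subject of the clause headed by 'asked'; the pronoun does not c-command the R-expression — coreference allowed.

Yes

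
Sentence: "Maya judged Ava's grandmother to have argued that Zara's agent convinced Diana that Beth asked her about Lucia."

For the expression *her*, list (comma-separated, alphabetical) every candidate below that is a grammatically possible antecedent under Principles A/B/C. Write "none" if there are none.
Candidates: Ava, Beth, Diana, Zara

Ava, Diana, Zara

*her* is a pronoun; Principle B requires it to be free in its binding domain — the clause headed by 'asked'.
— Ava: possessor inside the subject DP of the clause headed by 'argued'; does not c-command the pronoun — Principle B does not apply; allowed.
— Beth: subject of the clause headed by 'asked'; c-commands the pronoun within its binding domain — blocked (Principle B).
— Diana: object of the clause headed by 'convinced'; c-commands the pronoun but lies outside its binding domain — allowed.
— Zara: possessor inside the subject DP of the clause headed by 'convinced'; does not c-command the pronoun — Principle B does not apply; allowed.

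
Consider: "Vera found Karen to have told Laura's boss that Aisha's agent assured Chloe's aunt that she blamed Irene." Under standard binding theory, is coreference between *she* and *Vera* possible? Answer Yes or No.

*Vera* is an R-expression; Principle C requires it to be free (not bound by any c-commanding expression).
— she: subject of the clause headed by 'blamed'; the pronoun does not c-command the R-expression — coreference allowed.

Yes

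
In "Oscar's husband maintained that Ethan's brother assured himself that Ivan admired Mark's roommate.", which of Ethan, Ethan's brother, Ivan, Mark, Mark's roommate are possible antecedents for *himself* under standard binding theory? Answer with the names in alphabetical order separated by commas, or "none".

Ethan's brother

*himself* is a reflexive; Principle A requires it to be bound within its binding domain — the clause headed by 'assured'.
— Ethan: possessor inside the subject DP of the clause headed by 'assured'; does not c-command the reflexive — cannot bind it (Principle A).
— Ethan's brother: subject of the clause headed by 'assured'; c-commands the reflexive within its binding domain — allowed (Principle A).
— Ivan: subject of the clause headed by 'admired'; does not c-command the reflexive — cannot bind it (Principle A).
— Mark: possessor inside the object DP of the clause headed by 'admired'; does not c-command the reflexive — cannot bind it (Principle A).
— Mark's roommate: object of the clause headed by 'admired'; does not c-command the reflexive — cannot bind it (Principle A).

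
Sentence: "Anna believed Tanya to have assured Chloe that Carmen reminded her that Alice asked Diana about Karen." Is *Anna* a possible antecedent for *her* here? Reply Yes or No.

*her* is a pronoun; Principle B requires it to be free in its binding domain — the clause headed by 'reminded'.
— Anna: subject of the matrix clause; c-commands the pronoun but lies outside its binding domain — allowed.

Yes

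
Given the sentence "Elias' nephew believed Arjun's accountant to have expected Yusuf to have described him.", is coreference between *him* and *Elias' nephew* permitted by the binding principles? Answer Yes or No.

*him* is a pronoun; Principle B requires it to be free in its binding domain — the clause headed by 'described'.
— Elias' nephew: subject of the matrix clause; c-commands the pronoun but lies outside its binding domain — allowed.

Yes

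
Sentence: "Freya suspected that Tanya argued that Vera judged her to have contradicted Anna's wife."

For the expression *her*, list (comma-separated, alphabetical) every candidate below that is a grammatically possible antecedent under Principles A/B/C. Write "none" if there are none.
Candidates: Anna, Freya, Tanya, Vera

Freya, Tanya

*her* is a pronoun; Principle B requires it to be free in its binding domain — the clause headed by 'judged'.
— Anna: possessor inside the object DP of the clause headed by 'contradicted'; is c-commanded by the pronoun; coreference would bind this R-expression — blocked (Principle C).
— Freya: subject of the matrix clause; c-commands the pronoun but lies outside its binding domain — allowed.
— Tanya: subject of the clause headed by 'argued'; c-commands the pronoun but lies outside its binding domain — allowed.
— Vera: subject of the clause headed by 'judged'; c-commands the pronoun within its binding domain — blocked (Principle B).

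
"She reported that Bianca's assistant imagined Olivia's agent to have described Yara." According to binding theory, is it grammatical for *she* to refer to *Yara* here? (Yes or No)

No

*Yara* is an R-expression; Principle C requires it to be free (not bound by any c-commanding expression).
— she: subject of the matrix clause; the pronoun c-commands the R-expression — coreference blocked (Principle C).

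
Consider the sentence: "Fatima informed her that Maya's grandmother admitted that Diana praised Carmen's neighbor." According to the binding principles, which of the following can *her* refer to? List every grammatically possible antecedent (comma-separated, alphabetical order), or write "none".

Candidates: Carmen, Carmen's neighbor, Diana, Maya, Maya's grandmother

none

*her* is a pronoun; Principle B requires it to be free in its binding domain — the matrix clause.
— Carmen: possessor inside the object DP of the clause headed by 'praised'; is c-commanded by the pronoun; coreference would bind this R-expression — blocked (Principle C).
— Carmen's neighbor: object of the clause headed by 'praised'; is c-commanded by the pronoun; coreference would bind this R-expression — blocked (Principle C).
— Diana: subject of the clause headed by 'praised'; is c-commanded by the pronoun; coreference would bind this R-expression — blocked (Principle C).
— Maya: possessor inside the subject DP of the clause headed by 'admitted'; is c-commanded by the pronoun; coreference would bind this R-expression — blocked (Principle C).
— Maya's grandmother: subject of the clause headed by 'admitted'; is c-commanded by the pronoun; coreference would bind this R-expression — blocked (Principle C).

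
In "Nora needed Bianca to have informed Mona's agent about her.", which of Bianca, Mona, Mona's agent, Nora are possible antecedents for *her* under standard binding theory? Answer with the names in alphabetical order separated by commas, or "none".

*her* is a pronoun; Principle B requires it to be free in its binding domain — the clause headed by 'informed'.
— Bianca: subject of the clause headed by 'informed'; c-commands the pronoun within its binding domain — blocked (Principle B).
— Mona: possessor inside the object DP of the clause headed by 'informed'; does not c-command the pronoun — Principle B does not apply; allowed.
— Mona's agent: object of the clause headed by 'informed'; c-commands the pronoun within its binding domain — blocked (Principle B).
— Nora: subject of the matrix clause; c-commands the pronoun but lies outside its binding domain — allowed.

Mona, Nora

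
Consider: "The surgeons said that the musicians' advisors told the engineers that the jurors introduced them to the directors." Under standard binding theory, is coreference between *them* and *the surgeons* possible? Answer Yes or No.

*the surgeons* is an R-expression; Principle C requires it to be free (not bound by any c-commanding expression).
— them: object of the clause headed by 'introduced'; the pronoun does not c-command the R-expression — coreference allowed.

Yes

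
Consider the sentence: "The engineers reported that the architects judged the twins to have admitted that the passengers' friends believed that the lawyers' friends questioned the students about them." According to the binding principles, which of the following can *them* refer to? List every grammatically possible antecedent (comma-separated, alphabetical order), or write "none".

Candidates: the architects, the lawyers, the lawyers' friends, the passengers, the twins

*them* is a pronoun; Principle B requires it to be free in its binding domain — the clause headed by 'questioned'.
— the architects: subject of the clause headed by 'judged'; c-commands the pronoun but lies outside its binding domain — allowed.
— the lawyers: possessor inside the subject DP of the clause headed by 'questioned'; does not c-command the pronoun — Principle B does not apply; allowed.
— the lawyers' friends: subject of the clause headed by 'questioned'; c-commands the pronoun within its binding domain — blocked (Principle B).
— the passengers: possessor inside the subject DP of the clause headed by 'believed'; does not c-command the pronoun — Principle B does not apply; allowed.
— the twins: subject of the clause headed by 'admitted'; c-commands the pronoun but lies outside its binding domain — allowed.

the architects, the lawyers, the passengers, the twins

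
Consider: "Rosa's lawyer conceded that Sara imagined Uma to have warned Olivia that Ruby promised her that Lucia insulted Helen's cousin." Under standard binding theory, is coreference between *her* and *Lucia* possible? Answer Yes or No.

*Lucia* is an R-expression; Principle C requires it to be free (not bound by any c-commanding expression).
— her: object of the clause headed by 'promised'; the pronoun c-commands the R-expression — coreference blocked (Principle C).

No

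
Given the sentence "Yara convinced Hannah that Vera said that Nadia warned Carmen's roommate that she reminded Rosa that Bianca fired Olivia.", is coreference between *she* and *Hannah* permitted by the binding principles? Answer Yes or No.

*she* is a pronoun; Principle B requires it to be free in its binding domain — the clause headed by 'reminded'.
— Hannah: object of the matrix clause; c-commands the pronoun but lies outside its binding domain — allowed.

Yes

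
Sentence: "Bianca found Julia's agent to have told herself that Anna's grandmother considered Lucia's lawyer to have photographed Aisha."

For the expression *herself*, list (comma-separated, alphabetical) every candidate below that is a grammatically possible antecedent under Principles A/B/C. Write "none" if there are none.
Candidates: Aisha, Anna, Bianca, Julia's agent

Julia's agent

*herself* is a reflexive; Principle A requires it to be bound within its binding domain — the clause headed by 'told'.
— Aisha: object of the clause headed by 'photographed'; does not c-command the reflexive — cannot bind it (Principle A).
— Anna: possessor inside the subject DP of the clause headed by 'considered'; does not c-command the reflexive — cannot bind it (Principle A).
— Bianca: subject of the matrix clause; c-commands the reflexive but lies outside its binding domain — cannot bind it (Principle A).
— Julia's agent: subject of the clause headed by 'told'; c-commands the reflexive within its binding domain — allowed (Principle A).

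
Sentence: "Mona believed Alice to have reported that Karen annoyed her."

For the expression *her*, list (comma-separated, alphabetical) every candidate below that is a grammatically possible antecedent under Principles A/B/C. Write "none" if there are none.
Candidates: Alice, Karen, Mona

Alice, Mona

*her* is a pronoun; Principle B requires it to be free in its binding domain — the clause headed by 'annoyed'.
— Alice: subject of the clause headed by 'reported'; c-commands the pronoun but lies outside its binding domain — allowed.
— Karen: subject of the clause headed by 'annoyed'; c-commands the pronoun within its binding domain — blocked (Principle B).
— Mona: subject of the matrix clause; c-commands the pronoun but lies outside its binding domain — allowed.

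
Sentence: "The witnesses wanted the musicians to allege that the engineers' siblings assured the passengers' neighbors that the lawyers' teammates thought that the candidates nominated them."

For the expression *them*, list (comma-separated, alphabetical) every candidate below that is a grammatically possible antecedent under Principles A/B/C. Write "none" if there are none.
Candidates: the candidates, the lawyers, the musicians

the lawyers, the musicians

*them* is a pronoun; Principle B requires it to be free in its binding domain — the clause headed by 'nominated'.
— the candidates: subject of the clause headed by 'nominated'; c-commands the pronoun within its binding domain — blocked (Principle B).
— the lawyers: possessor inside the subject DP of the clause headed by 'thought'; does not c-command the pronoun — Principle B does not apply; allowed.
— the musicians: subject of the clause headed by 'allege'; c-commands the pronoun but lies outside its binding domain — allowed.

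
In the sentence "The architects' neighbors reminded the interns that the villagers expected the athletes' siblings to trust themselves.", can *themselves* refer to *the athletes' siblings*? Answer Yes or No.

*themselves* is a reflexive; Principle A requires it to be bound within its binding domain — the clause headed by 'trust'.
— the athletes' siblings: subject of the clause headed by 'trust'; c-commands the reflexive within its binding domain — allowed (Principle A).

Yes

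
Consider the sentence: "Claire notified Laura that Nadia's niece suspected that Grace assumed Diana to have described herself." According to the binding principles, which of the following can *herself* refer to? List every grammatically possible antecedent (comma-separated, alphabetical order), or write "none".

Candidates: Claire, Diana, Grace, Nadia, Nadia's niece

*herself* is a reflexive; Principle A requires it to be bound within its binding domain — the clause headed by 'described'.
— Claire: subject of the matrix clause; c-commands the reflexive but lies outside its binding domain — cannot bind it (Principle A).
— Diana: subject of the clause headed by 'described'; c-commands the reflexive within its binding domain — allowed (Principle A).
— Grace: subject of the clause headed by 'assumed'; c-commands the reflexive but lies outside its binding domain — cannot bind it (Principle A).
— Nadia: possessor inside the subject DP of the clause headed by 'suspected'; does not c-command the reflexive — cannot bind it (Principle A).
— Nadia's niece: subject of the clause headed by 'suspected'; c-commands the reflexive but lies outside its binding domain — cannot bind it (Principle A).

Diana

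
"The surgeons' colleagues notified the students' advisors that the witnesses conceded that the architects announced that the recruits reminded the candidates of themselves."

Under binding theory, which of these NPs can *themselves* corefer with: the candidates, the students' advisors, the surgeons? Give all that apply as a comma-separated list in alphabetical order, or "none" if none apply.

the candidates

*themselves* is a reflexive; Principle A requires it to be bound within its binding domain — the clause headed by 'reminded'.
— the candidates: object of the clause headed by 'reminded'; c-commands the reflexive within its binding domain — allowed (Principle A).
— the students' advisors: object of the matrix clause; c-commands the reflexive but lies outside its binding domain — cannot bind it (Principle A).
— the surgeons: possessor inside the subject DP of the matrix clause; does not c-command the reflexive — cannot bind it (Principle A).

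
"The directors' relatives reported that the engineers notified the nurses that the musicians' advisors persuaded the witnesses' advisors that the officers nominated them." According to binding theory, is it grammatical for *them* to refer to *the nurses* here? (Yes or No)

*the nurses* is an R-expression; Principle C requires it to be free (not bound by any c-commanding expression).
— them: object of the clause headed by 'nominated'; the pronoun does not c-command the R-expression — coreference allowed.

Yes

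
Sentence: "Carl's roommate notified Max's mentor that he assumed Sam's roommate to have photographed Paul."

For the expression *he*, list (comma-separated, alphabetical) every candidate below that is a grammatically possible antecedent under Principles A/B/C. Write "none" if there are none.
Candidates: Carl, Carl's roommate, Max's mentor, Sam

*he* is a pronoun; Principle B requires it to be free in its binding domain — the clause headed by 'assumed'.
— Carl: possessor inside the subject DP of the matrix clause; does not c-command the pronoun — Principle B does not apply; allowed.
— Carl's roommate: subject of the matrix clause; c-commands the pronoun but lies outside its binding domain — allowed.
— Max's mentor: object of the matrix clause; c-commands the pronoun but lies outside its binding domain — allowed.
— Sam: possessor inside the subject DP of the clause headed by 'photographed'; is c-commanded by the pronoun; coreference would bind this R-expression — blocked (Principle C).

Carl, Carl's roommate, Max's mentor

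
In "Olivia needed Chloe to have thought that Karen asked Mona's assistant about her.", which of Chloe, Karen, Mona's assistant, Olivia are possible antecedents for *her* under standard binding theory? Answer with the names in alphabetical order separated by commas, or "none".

Chloe, Olivia

*her* is a pronoun; Principle B requires it to be free in its binding domain — the clause headed by 'asked'.
— Chloe: subject of the clause headed by 'thought'; c-commands the pronoun but lies outside its binding domain — allowed.
— Karen: subject of the clause headed by 'asked'; c-commands the pronoun within its binding domain — blocked (Principle B).
— Mona's assistant: object of the clause headed by 'asked'; c-commands the pronoun within its binding domain — blocked (Principle B).
— Olivia: subject of the matrix clause; c-commands the pronoun but lies outside its binding domain — allowed.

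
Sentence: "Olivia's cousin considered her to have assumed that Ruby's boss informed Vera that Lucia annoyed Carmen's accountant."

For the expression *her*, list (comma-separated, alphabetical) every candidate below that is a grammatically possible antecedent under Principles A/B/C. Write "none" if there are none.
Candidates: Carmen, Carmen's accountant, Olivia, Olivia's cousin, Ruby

*her* is a pronoun; Principle B requires it to be free in its binding domain — the matrix clause.
— Carmen: possessor inside the object DP of the clause headed by 'annoyed'; is c-commanded by the pronoun; coreference would bind this R-expression — blocked (Principle C).
— Carmen's accountant: object of the clause headed by 'annoyed'; is c-commanded by the pronoun; coreference would bind this R-expression — blocked (Principle C).
— Olivia: possessor inside the subject DP of the matrix clause; does not c-command the pronoun — Principle B does not apply; allowed.
— Olivia's cousin: subject of the matrix clause; c-commands the pronoun within its binding domain — blocked (Principle B).
— Ruby: possessor inside the subject DP of the clause headed by 'informed'; is c-commanded by the pronoun; coreference would bind this R-expression — blocked (Principle C).

Olivia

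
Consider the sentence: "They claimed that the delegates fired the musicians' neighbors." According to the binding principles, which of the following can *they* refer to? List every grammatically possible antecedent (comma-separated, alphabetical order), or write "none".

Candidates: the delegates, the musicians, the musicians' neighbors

*they* is a pronoun; Principle B requires it to be free in its binding domain — the matrix clause.
— the delegates: subject of the clause headed by 'fired'; is c-commanded by the pronoun; coreference would bind this R-expression — blocked (Principle C).
— the musicians: possessor inside the object DP of the clause headed by 'fired'; is c-commanded by the pronoun; coreference would bind this R-expression — blocked (Principle C).
— the musicians' neighbors: object of the clause headed by 'fired'; is c-commanded by the pronoun; coreference would bind this R-expression — blocked (Principle C).

none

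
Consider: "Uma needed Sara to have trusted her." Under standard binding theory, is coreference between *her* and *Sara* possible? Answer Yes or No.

*Sara* is an R-expression; Principle C requires it to be free (not bound by any c-commanding expression).
— her: object of the clause headed by 'trusted'; the R-expression locally c-commands the pronoun — coreference blocked (Principle B on the pronoun).

No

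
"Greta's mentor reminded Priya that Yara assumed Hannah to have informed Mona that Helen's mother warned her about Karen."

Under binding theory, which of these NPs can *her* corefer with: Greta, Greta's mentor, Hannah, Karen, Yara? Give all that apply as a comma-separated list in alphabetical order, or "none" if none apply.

Greta, Greta's mentor, Hannah, Yara

*her* is a pronoun; Principle B requires it to be free in its binding domain — the clause headed by 'warned'.
— Greta: possessor inside the subject DP of the matrix clause; does not c-command the pronoun — Principle B does not apply; allowed.
— Greta's mentor: subject of the matrix clause; c-commands the pronoun but lies outside its binding domain — allowed.
— Hannah: subject of the clause headed by 'informed'; c-commands the pronoun but lies outside its binding domain — allowed.
— Karen: second object of the clause headed by 'warned'; is c-commanded by the pronoun; coreference would bind this R-expression — blocked (Principle C).
— Yara: subject of the clause headed by 'assumed'; c-commands the pronoun but lies outside its binding domain — allowed.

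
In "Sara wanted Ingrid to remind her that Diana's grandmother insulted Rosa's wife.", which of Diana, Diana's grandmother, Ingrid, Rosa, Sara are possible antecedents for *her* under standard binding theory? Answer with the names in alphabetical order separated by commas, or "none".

Sara

*her* is a pronoun; Principle B requires it to be free in its binding domain — the clause headed by 'remind'.
— Diana: possessor inside the subject DP of the clause headed by 'insulted'; is c-commanded by the pronoun; coreference would bind this R-expression — blocked (Principle C).
— Diana's grandmother: subject of the clause headed by 'insulted'; is c-commanded by the pronoun; coreference would bind this R-expression — blocked (Principle C).
— Ingrid: subject of the clause headed by 'remind'; c-commands the pronoun within its binding domain — blocked (Principle B).
— Rosa: possessor inside the object DP of the clause headed by 'insulted'; is c-commanded by the pronoun; coreference would bind this R-expression — blocked (Principle C).
— Sara: subject of the matrix clause; c-commands the pronoun but lies outside its binding domain — allowed.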